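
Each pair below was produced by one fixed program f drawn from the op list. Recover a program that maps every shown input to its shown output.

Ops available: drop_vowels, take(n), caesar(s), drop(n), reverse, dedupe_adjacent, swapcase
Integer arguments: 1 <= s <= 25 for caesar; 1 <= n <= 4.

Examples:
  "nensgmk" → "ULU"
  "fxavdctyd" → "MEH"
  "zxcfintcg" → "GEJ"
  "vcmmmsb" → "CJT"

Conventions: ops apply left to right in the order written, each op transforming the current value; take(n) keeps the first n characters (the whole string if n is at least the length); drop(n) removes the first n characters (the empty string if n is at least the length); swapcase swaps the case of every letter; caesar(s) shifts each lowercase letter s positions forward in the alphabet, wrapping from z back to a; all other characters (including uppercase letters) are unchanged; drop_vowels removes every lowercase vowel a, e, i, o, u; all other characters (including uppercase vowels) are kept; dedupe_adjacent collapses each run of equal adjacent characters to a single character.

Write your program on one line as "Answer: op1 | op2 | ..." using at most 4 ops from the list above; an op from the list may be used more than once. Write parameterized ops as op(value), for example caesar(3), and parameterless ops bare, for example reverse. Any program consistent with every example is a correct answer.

caesar(7) | take(3) | swapcase

Check, running the answer program on each example:
  "nensgmk" -> "uluzntr" -> "ulu" -> "ULU"
  "fxavdctyd" -> "mehckjafk" -> "meh" -> "MEH"
  "zxcfintcg" -> "gejmpuajn" -> "gej" -> "GEJ"
  "vcmmmsb" -> "cjtttzi" -> "cjt" -> "CJT"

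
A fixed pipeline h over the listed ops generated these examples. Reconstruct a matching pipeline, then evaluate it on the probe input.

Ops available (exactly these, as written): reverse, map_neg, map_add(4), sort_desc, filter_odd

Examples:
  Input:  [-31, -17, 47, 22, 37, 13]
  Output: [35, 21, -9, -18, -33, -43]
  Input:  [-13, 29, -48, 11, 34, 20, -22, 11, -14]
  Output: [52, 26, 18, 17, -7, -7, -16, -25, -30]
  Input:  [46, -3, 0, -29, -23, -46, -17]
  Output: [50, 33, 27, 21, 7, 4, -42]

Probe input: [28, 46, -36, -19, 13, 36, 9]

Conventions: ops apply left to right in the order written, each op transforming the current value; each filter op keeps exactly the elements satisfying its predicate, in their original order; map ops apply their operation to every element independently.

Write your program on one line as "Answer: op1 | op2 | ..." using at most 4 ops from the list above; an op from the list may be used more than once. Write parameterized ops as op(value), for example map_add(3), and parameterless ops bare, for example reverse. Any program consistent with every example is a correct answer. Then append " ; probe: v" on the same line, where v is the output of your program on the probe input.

map_neg | sort_desc | map_add(4) ; probe: [40, 23, -5, -9, -24, -32, -42]

Check, running the answer program on each example:
  [-31, -17, 47, 22, 37, 13] -> [31, 17, -47, -22, -37, -13] -> [31, 17, -13, -22, -37, -47] -> [35, 21, -9, -18, -33, -43]
  [-13, 29, -48, 11, 34, 20, -22, 11, -14] -> [13, -29, 48, -11, -34, -20, 22, -11, 14] -> [48, 22, 14, 13, -11, -11, -20, -29, -34] -> [52, 26, 18, 17, -7, -7, -16, -25, -30]
  [46, -3, 0, -29, -23, -46, -17] -> [-46, 3, 0, 29, 23, 46, 17] -> [46, 29, 23, 17, 3, 0, -46] -> [50, 33, 27, 21, 7, 4, -42]
  probe: [28, 46, -36, -19, 13, 36, 9] -> [-28, -46, 36, 19, -13, -36, -9] -> [36, 19, -9, -13, -28, -36, -46] -> [40, 23, -5, -9, -24, -32, -42]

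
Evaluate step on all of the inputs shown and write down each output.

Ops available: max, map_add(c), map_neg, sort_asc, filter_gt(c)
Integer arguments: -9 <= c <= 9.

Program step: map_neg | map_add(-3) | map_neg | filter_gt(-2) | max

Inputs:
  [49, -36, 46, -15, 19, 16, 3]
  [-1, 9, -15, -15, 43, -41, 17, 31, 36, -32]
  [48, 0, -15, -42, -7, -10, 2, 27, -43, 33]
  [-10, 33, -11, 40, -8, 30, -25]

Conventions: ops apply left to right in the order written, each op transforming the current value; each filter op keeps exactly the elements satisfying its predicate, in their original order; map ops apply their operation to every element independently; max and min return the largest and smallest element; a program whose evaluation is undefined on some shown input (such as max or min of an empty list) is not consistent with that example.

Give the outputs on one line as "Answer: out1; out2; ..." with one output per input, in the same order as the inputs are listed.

52; 46; 51; 43

Execution, op by op:
  [49, -36, 46, -15, 19, 16, 3] -> [-49, 36, -46, 15, -19, -16, -3] -> [-52, 33, -49, 12, -22, -19, -6] -> [52, -33, 49, -12, 22, 19, 6] -> [52, 49, 22, 19, 6] -> 52
  [-1, 9, -15, -15, 43, -41, 17, 31, 36, -32] -> [1, -9, 15, 15, -43, 41, -17, -31, -36, 32] -> [-2, -12, 12, 12, -46, 38, -20, -34, -39, 29] -> [2, 12, -12, -12, 46, -38, 20, 34, 39, -29] -> [2, 12, 46, 20, 34, 39] -> 46
  [48, 0, -15, -42, -7, -10, 2, 27, -43, 33] -> [-48, 0, 15, 42, 7, 10, -2, -27, 43, -33] -> [-51, -3, 12, 39, 4, 7, -5, -30, 40, -36] -> [51, 3, -12, -39, -4, -7, 5, 30, -40, 36] -> [51, 3, 5, 30, 36] -> 51
  [-10, 33, -11, 40, -8, 30, -25] -> [10, -33, 11, -40, 8, -30, 25] -> [7, -36, 8, -43, 5, -33, 22] -> [-7, 36, -8, 43, -5, 33, -22] -> [36, 43, 33] -> 43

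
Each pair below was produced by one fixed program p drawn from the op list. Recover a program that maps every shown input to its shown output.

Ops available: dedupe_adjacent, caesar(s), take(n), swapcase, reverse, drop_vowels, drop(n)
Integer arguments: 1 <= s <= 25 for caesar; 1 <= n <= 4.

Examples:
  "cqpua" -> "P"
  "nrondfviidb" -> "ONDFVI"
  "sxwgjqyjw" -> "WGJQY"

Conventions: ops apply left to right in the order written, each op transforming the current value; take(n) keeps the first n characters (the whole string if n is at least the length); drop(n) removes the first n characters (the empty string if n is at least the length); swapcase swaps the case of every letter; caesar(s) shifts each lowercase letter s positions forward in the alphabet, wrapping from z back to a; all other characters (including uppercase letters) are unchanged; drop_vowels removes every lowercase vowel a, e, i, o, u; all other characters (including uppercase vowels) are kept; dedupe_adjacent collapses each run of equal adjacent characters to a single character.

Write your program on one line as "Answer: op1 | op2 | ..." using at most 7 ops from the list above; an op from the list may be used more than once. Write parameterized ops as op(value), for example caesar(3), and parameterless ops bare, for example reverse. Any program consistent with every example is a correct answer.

dedupe_adjacent | drop(2) | swapcase | reverse | drop(2) | reverse

Check, running the answer program on each example:
  "cqpua" -> "cqpua" -> "pua" -> "PUA" -> "AUP" -> "P" -> "P"
  "nrondfviidb" -> "nrondfvidb" -> "ondfvidb" -> "ONDFVIDB" -> "BDIVFDNO" -> "IVFDNO" -> "ONDFVI"
  "sxwgjqyjw" -> "sxwgjqyjw" -> "wgjqyjw" -> "WGJQYJW" -> "WJYQJGW" -> "YQJGW" -> "WGJQY"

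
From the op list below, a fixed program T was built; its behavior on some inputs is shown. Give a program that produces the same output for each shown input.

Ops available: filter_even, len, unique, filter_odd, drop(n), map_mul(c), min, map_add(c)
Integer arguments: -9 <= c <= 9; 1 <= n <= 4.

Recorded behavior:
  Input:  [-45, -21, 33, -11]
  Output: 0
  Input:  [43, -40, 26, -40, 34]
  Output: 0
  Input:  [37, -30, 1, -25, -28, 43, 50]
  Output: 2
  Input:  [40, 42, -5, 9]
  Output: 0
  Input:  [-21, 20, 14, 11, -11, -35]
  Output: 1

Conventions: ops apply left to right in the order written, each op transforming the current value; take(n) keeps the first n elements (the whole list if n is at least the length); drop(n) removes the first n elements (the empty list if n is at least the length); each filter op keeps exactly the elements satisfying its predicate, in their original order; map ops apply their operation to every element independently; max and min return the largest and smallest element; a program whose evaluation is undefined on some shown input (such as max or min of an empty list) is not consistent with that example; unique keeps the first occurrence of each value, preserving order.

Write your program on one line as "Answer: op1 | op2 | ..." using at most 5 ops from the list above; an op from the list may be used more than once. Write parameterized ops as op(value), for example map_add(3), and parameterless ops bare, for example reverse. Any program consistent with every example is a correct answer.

map_mul(-5) | drop(2) | drop(3) | len

Check, running the answer program on each example:
  [-45, -21, 33, -11] -> [225, 105, -165, 55] -> [-165, 55] -> [] -> 0
  [43, -40, 26, -40, 34] -> [-215, 200, -130, 200, -170] -> [-130, 200, -170] -> [] -> 0
  [37, -30, 1, -25, -28, 43, 50] -> [-185, 150, -5, 125, 140, -215, -250] -> [-5, 125, 140, -215, -250] -> [-215, -250] -> 2
  [40, 42, -5, 9] -> [-200, -210, 25, -45] -> [25, -45] -> [] -> 0
  [-21, 20, 14, 11, -11, -35] -> [105, -100, -70, -55, 55, 175] -> [-70, -55, 55, 175] -> [175] -> 1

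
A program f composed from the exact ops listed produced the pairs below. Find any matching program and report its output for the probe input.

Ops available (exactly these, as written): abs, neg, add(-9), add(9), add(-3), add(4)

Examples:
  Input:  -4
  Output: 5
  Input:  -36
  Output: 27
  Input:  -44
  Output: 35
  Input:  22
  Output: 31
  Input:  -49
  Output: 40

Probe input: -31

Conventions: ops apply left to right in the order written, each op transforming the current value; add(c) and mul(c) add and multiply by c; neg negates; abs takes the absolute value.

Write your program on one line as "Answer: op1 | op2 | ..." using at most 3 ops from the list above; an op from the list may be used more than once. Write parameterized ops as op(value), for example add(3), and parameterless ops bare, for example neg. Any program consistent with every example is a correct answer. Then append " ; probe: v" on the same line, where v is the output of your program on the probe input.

add(9) | neg | abs ; probe: 22

Check, running the answer program on each example:
  -4 -> 5 -> -5 -> 5
  -36 -> -27 -> 27 -> 27
  -44 -> -35 -> 35 -> 35
  22 -> 31 -> -31 -> 31
  -49 -> -40 -> 40 -> 40
  probe: -31 -> -22 -> 22 -> 22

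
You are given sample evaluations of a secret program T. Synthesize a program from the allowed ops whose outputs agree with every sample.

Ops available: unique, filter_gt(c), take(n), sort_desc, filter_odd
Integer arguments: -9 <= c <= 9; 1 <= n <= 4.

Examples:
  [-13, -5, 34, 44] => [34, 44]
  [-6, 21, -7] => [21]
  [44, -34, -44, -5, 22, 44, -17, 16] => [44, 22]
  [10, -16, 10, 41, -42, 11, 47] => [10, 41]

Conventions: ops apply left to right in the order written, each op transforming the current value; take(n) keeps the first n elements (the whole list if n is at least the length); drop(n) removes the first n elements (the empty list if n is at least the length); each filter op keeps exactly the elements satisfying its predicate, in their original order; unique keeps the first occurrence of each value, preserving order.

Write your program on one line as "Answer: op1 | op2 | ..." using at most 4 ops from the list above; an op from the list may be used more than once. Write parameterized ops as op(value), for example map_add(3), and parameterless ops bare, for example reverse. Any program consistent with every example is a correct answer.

filter_gt(6) | unique | take(2)

Check, running the answer program on each example:
  [-13, -5, 34, 44] -> [34, 44] -> [34, 44] -> [34, 44]
  [-6, 21, -7] -> [21] -> [21] -> [21]
  [44, -34, -44, -5, 22, 44, -17, 16] -> [44, 22, 44, 16] -> [44, 22, 16] -> [44, 22]
  [10, -16, 10, 41, -42, 11, 47] -> [10, 10, 41, 11, 47] -> [10, 41, 11, 47] -> [10, 41]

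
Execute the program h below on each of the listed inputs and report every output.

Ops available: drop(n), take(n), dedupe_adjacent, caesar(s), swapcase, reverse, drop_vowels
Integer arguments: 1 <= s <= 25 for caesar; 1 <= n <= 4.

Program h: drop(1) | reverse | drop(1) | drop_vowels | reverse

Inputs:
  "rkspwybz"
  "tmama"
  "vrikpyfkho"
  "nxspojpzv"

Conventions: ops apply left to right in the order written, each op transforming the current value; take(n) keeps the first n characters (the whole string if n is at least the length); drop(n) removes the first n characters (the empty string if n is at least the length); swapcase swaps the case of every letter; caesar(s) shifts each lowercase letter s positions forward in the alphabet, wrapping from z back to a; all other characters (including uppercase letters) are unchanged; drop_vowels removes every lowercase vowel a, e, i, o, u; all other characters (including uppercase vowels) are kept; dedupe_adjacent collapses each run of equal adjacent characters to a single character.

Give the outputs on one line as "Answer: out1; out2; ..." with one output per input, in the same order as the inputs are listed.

"kspwyb"; "mm"; "rkpyfkh"; "xspjpz"

Execution, op by op:
  "rkspwybz" -> "kspwybz" -> "zbywpsk" -> "bywpsk" -> "bywpsk" -> "kspwyb"
  "tmama" -> "mama" -> "amam" -> "mam" -> "mm" -> "mm"
  "vrikpyfkho" -> "rikpyfkho" -> "ohkfypkir" -> "hkfypkir" -> "hkfypkr" -> "rkpyfkh"
  "nxspojpzv" -> "xspojpzv" -> "vzpjopsx" -> "zpjopsx" -> "zpjpsx" -> "xspjpz"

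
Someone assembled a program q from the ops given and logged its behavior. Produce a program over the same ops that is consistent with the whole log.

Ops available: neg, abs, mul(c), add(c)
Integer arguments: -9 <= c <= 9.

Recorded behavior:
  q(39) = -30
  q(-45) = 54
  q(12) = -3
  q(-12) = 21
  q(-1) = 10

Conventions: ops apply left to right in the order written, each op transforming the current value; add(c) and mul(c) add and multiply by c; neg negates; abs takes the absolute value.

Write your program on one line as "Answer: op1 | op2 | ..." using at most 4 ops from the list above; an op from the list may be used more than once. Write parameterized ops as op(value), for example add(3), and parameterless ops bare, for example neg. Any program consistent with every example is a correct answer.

add(-2) | add(-7) | neg

Check, running the answer program on each example:
  39 -> 37 -> 30 -> -30
  -45 -> -47 -> -54 -> 54
  12 -> 10 -> 3 -> -3
  -12 -> -14 -> -21 -> 21
  -1 -> -3 -> -10 -> 10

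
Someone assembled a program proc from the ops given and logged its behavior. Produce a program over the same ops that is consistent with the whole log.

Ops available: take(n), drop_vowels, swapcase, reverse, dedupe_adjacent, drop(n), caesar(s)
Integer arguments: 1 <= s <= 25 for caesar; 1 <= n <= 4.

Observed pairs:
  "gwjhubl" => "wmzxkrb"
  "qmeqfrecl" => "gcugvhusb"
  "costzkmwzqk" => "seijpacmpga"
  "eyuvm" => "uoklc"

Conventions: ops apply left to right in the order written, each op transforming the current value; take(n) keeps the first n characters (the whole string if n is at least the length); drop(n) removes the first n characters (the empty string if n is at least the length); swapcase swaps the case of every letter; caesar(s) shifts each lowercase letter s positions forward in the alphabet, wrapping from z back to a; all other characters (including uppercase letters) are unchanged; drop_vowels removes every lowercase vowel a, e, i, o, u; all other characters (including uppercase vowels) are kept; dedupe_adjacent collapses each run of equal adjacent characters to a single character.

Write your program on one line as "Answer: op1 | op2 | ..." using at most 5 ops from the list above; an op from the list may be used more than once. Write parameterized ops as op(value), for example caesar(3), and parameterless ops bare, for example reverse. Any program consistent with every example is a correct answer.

caesar(18) | reverse | caesar(24) | reverse

Check, running the answer program on each example:
  "gwjhubl" -> "yobzmtd" -> "dtmzboy" -> "brkxzmw" -> "wmzxkrb"
  "qmeqfrecl" -> "iewixjwud" -> "duwjxiwei" -> "bsuhvgucg" -> "gcugvhusb"
  "costzkmwzqk" -> "ugklrceoric" -> "ciroecrlkgu" -> "agpmcapjies" -> "seijpacmpga"
  "eyuvm" -> "wqmne" -> "enmqw" -> "clkou" -> "uoklc"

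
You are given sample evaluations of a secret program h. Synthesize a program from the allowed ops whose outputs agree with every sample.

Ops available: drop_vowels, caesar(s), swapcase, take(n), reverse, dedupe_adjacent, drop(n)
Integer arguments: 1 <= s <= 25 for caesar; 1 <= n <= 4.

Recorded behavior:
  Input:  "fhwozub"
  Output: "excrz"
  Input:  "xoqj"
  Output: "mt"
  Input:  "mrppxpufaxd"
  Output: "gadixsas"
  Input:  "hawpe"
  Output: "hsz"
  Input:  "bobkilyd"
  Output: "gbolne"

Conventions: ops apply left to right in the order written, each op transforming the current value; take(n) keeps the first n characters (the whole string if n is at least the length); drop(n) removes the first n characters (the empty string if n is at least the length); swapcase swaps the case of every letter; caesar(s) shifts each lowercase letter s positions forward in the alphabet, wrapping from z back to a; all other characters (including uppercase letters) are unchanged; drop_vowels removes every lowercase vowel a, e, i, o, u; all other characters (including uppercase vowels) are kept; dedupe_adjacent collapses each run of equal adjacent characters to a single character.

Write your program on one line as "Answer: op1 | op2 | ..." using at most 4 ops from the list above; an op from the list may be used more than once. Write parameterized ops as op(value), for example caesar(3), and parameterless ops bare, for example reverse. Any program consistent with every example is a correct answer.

drop(2) | caesar(3) | reverse | dedupe_adjacent

Check, running the answer program on each example:
  "fhwozub" -> "wozub" -> "zrcxe" -> "excrz" -> "excrz"
  "xoqj" -> "qj" -> "tm" -> "mt" -> "mt"
  "mrppxpufaxd" -> "ppxpufaxd" -> "ssasxidag" -> "gadixsass" -> "gadixsas"
  "hawpe" -> "wpe" -> "zsh" -> "hsz" -> "hsz"
  "bobkilyd" -> "bkilyd" -> "enlobg" -> "gbolne" -> "gbolne"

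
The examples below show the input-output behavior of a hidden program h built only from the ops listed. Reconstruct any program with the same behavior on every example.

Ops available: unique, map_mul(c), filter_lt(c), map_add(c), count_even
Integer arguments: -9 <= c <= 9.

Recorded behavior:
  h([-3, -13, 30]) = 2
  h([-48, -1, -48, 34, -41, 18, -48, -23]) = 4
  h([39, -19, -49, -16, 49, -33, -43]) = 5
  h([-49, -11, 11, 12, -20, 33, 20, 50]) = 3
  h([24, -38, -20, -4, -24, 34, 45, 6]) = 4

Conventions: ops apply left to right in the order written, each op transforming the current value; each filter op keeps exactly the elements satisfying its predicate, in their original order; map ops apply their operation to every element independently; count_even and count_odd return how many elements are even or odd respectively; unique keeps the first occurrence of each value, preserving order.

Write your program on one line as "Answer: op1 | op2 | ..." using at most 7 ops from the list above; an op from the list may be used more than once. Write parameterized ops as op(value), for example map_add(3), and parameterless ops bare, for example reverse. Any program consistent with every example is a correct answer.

filter_lt(7) | filter_lt(3) | map_mul(-7) | unique | map_mul(2) | count_even

Check, running the answer program on each example:
  [-3, -13, 30] -> [-3, -13] -> [-3, -13] -> [21, 91] -> [21, 91] -> [42, 182] -> 2
  [-48, -1, -48, 34, -41, 18, -48, -23] -> [-48, -1, -48, -41, -48, -23] -> [-48, -1, -48, -41, -48, -23] -> [336, 7, 336, 287, 336, 161] -> [336, 7, 287, 161] -> [672, 14, 574, 322] -> 4
  [39, -19, -49, -16, 49, -33, -43] -> [-19, -49, -16, -33, -43] -> [-19, -49, -16, -33, -43] -> [133, 343, 112, 231, 301] -> [133, 343, 112, 231, 301] -> [266, 686, 224, 462, 602] -> 5
  [-49, -11, 11, 12, -20, 33, 20, 50] -> [-49, -11, -20] -> [-49, -11, -20] -> [343, 77, 140] -> [343, 77, 140] -> [686, 154, 280] -> 3
  [24, -38, -20, -4, -24, 34, 45, 6] -> [-38, -20, -4, -24, 6] -> [-38, -20, -4, -24] -> [266, 140, 28, 168] -> [266, 140, 28, 168] -> [532, 280, 56, 336] -> 4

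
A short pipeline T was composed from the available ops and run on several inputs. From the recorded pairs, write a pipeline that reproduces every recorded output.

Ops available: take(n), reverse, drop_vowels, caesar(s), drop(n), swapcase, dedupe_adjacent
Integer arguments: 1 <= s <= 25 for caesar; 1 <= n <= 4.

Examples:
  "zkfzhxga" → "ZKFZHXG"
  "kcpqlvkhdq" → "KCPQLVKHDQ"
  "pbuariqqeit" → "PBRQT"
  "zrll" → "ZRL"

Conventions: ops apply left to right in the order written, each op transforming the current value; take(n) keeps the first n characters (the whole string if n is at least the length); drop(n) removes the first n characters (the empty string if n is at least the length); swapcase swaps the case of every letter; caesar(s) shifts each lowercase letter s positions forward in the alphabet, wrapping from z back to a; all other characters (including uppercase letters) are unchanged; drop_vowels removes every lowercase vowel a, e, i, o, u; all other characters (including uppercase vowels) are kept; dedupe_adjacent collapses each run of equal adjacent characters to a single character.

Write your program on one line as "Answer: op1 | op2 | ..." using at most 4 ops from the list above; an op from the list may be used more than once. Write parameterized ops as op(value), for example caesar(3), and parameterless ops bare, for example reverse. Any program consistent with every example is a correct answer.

drop_vowels | swapcase | dedupe_adjacent

Check, running the answer program on each example:
  "zkfzhxga" -> "zkfzhxg" -> "ZKFZHXG" -> "ZKFZHXG"
  "kcpqlvkhdq" -> "kcpqlvkhdq" -> "KCPQLVKHDQ" -> "KCPQLVKHDQ"
  "pbuariqqeit" -> "pbrqqt" -> "PBRQQT" -> "PBRQT"
  "zrll" -> "zrll" -> "ZRLL" -> "ZRL"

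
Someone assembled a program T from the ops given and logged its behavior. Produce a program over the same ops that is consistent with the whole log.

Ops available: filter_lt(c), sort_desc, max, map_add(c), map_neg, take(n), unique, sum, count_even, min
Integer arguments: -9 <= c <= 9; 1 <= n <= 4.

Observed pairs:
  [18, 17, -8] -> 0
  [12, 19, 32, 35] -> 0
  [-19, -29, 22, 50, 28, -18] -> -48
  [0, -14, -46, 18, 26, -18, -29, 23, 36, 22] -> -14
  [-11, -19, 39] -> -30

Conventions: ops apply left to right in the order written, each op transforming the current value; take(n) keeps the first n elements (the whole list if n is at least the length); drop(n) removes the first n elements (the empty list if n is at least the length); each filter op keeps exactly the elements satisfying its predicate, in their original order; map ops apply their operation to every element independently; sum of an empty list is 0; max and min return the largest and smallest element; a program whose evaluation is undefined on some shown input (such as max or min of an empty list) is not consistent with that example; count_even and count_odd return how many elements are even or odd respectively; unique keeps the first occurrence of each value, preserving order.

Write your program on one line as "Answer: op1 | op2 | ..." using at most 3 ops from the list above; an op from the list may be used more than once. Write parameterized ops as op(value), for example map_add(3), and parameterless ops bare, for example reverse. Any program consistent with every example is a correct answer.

take(2) | filter_lt(-7) | sum

Check, running the answer program on each example:
  [18, 17, -8] -> [18, 17] -> [] -> 0
  [12, 19, 32, 35] -> [12, 19] -> [] -> 0
  [-19, -29, 22, 50, 28, -18] -> [-19, -29] -> [-19, -29] -> -48
  [0, -14, -46, 18, 26, -18, -29, 23, 36, 22] -> [0, -14] -> [-14] -> -14
  [-11, -19, 39] -> [-11, -19] -> [-11, -19] -> -30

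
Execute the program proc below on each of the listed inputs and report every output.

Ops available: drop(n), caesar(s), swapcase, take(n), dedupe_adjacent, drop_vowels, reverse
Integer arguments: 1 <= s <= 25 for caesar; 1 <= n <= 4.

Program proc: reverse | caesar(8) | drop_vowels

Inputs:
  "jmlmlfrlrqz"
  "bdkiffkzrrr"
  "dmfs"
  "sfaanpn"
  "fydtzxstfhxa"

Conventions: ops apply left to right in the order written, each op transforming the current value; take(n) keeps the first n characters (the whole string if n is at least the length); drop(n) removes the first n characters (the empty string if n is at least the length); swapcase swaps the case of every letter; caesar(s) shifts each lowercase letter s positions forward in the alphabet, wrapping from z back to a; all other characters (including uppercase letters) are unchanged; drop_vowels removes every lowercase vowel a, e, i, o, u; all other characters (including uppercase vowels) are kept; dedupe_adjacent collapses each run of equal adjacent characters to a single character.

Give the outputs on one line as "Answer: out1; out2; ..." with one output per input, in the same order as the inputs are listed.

"hyztznttr"; "zzzhsnnqslj"; "nl"; "vxvn"; "fpnbfhblgn"

Execution, op by op:
  "jmlmlfrlrqz" -> "zqrlrflmlmj" -> "hyztzntutur" -> "hyztznttr"
  "bdkiffkzrrr" -> "rrrzkffikdb" -> "zzzhsnnqslj" -> "zzzhsnnqslj"
  "dmfs" -> "sfmd" -> "anul" -> "nl"
  "sfaanpn" -> "npnaafs" -> "vxviina" -> "vxvn"
  "fydtzxstfhxa" -> "axhftsxztdyf" -> "ifpnbafhblgn" -> "fpnbfhblgn"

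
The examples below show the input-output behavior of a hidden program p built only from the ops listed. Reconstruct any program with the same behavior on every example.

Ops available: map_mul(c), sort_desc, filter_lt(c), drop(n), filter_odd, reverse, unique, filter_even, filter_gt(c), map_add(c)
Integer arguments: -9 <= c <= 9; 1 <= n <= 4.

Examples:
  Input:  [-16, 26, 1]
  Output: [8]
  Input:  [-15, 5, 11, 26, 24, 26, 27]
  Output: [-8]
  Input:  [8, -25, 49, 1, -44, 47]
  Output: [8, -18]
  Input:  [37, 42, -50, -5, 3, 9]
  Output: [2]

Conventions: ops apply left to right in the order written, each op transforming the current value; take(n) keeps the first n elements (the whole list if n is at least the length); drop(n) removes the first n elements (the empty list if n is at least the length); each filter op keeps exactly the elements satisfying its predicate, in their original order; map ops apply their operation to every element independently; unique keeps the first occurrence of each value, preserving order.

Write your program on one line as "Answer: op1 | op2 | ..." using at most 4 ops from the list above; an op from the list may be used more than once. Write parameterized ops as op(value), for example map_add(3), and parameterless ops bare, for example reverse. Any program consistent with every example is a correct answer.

filter_lt(3) | filter_odd | reverse | map_add(7)

Check, running the answer program on each example:
  [-16, 26, 1] -> [-16, 1] -> [1] -> [1] -> [8]
  [-15, 5, 11, 26, 24, 26, 27] -> [-15] -> [-15] -> [-15] -> [-8]
  [8, -25, 49, 1, -44, 47] -> [-25, 1, -44] -> [-25, 1] -> [1, -25] -> [8, -18]
  [37, 42, -50, -5, 3, 9] -> [-50, -5] -> [-5] -> [-5] -> [2]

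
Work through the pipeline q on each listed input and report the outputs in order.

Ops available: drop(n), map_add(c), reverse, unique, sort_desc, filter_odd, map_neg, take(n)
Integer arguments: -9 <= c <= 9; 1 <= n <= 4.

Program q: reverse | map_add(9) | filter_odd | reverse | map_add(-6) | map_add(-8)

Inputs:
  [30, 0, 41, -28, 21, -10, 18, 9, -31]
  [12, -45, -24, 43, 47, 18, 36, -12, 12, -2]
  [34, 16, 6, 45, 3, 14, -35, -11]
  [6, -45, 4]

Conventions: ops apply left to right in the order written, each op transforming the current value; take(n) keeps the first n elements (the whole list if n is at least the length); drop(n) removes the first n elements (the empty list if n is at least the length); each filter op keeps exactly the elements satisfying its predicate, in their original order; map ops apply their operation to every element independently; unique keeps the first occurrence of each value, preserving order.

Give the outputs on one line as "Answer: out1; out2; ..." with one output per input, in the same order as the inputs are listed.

Execution, op by op:
  [30, 0, 41, -28, 21, -10, 18, 9, -31] -> [-31, 9, 18, -10, 21, -28, 41, 0, 30] -> [-22, 18, 27, -1, 30, -19, 50, 9, 39] -> [27, -1, -19, 9, 39] -> [39, 9, -19, -1, 27] -> [33, 3, -25, -7, 21] -> [25, -5, -33, -15, 13]
  [12, -45, -24, 43, 47, 18, 36, -12, 12, -2] -> [-2, 12, -12, 36, 18, 47, 43, -24, -45, 12] -> [7, 21, -3, 45, 27, 56, 52, -15, -36, 21] -> [7, 21, -3, 45, 27, -15, 21] -> [21, -15, 27, 45, -3, 21, 7] -> [15, -21, 21, 39, -9, 15, 1] -> [7, -29, 13, 31, -17, 7, -7]
  [34, 16, 6, 45, 3, 14, -35, -11] -> [-11, -35, 14, 3, 45, 6, 16, 34] -> [-2, -26, 23, 12, 54, 15, 25, 43] -> [23, 15, 25, 43] -> [43, 25, 15, 23] -> [37, 19, 9, 17] -> [29, 11, 1, 9]
  [6, -45, 4] -> [4, -45, 6] -> [13, -36, 15] -> [13, 15] -> [15, 13] -> [9, 7] -> [1, -1]

[25, -5, -33, -15, 13]; [7, -29, 13, 31, -17, 7, -7]; [29, 11, 1, 9]; [1, -1]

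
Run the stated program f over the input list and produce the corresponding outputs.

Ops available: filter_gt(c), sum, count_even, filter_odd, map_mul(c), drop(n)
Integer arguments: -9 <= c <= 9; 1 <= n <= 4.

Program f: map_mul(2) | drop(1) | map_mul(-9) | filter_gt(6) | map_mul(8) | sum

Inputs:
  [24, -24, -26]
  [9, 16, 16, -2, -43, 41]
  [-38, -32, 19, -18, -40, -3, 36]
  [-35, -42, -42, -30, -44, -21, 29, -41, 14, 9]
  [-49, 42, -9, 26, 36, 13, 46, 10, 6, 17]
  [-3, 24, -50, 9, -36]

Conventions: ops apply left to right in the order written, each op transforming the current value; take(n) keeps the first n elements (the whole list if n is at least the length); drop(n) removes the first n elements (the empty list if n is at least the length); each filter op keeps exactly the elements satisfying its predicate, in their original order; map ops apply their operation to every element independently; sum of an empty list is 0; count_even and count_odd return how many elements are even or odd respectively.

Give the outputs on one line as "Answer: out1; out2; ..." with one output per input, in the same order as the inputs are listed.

Execution, op by op:
  [24, -24, -26] -> [48, -48, -52] -> [-48, -52] -> [432, 468] -> [432, 468] -> [3456, 3744] -> 7200
  [9, 16, 16, -2, -43, 41] -> [18, 32, 32, -4, -86, 82] -> [32, 32, -4, -86, 82] -> [-288, -288, 36, 774, -738] -> [36, 774] -> [288, 6192] -> 6480
  [-38, -32, 19, -18, -40, -3, 36] -> [-76, -64, 38, -36, -80, -6, 72] -> [-64, 38, -36, -80, -6, 72] -> [576, -342, 324, 720, 54, -648] -> [576, 324, 720, 54] -> [4608, 2592, 5760, 432] -> 13392
  [-35, -42, -42, -30, -44, -21, 29, -41, 14, 9] -> [-70, -84, -84, -60, -88, -42, 58, -82, 28, 18] -> [-84, -84, -60, -88, -42, 58, -82, 28, 18] -> [756, 756, 540, 792, 378, -522, 738, -252, -162] -> [756, 756, 540, 792, 378, 738] -> [6048, 6048, 4320, 6336, 3024, 5904] -> 31680
  [-49, 42, -9, 26, 36, 13, 46, 10, 6, 17] -> [-98, 84, -18, 52, 72, 26, 92, 20, 12, 34] -> [84, -18, 52, 72, 26, 92, 20, 12, 34] -> [-756, 162, -468, -648, -234, -828, -180, -108, -306] -> [162] -> [1296] -> 1296
  [-3, 24, -50, 9, -36] -> [-6, 48, -100, 18, -72] -> [48, -100, 18, -72] -> [-432, 900, -162, 648] -> [900, 648] -> [7200, 5184] -> 12384

7200; 6480; 13392; 31680; 1296; 12384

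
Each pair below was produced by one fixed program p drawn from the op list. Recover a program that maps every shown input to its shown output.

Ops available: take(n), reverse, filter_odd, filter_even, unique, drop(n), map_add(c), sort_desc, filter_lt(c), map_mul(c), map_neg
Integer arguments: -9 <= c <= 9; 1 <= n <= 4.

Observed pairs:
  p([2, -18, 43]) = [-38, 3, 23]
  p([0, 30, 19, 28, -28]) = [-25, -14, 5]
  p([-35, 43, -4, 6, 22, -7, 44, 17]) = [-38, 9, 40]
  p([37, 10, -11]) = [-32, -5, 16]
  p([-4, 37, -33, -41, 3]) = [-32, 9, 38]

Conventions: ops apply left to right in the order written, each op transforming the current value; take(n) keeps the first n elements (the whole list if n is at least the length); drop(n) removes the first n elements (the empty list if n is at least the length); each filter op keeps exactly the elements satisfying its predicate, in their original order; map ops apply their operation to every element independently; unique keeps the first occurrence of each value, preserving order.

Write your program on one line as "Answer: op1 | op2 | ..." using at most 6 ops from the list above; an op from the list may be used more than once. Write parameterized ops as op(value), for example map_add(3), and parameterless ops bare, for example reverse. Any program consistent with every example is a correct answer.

map_add(-2) | take(3) | map_add(-3) | reverse | sort_desc | map_neg

Check, running the answer program on each example:
  [2, -18, 43] -> [0, -20, 41] -> [0, -20, 41] -> [-3, -23, 38] -> [38, -23, -3] -> [38, -3, -23] -> [-38, 3, 23]
  [0, 30, 19, 28, -28] -> [-2, 28, 17, 26, -30] -> [-2, 28, 17] -> [-5, 25, 14] -> [14, 25, -5] -> [25, 14, -5] -> [-25, -14, 5]
  [-35, 43, -4, 6, 22, -7, 44, 17] -> [-37, 41, -6, 4, 20, -9, 42, 15] -> [-37, 41, -6] -> [-40, 38, -9] -> [-9, 38, -40] -> [38, -9, -40] -> [-38, 9, 40]
  [37, 10, -11] -> [35, 8, -13] -> [35, 8, -13] -> [32, 5, -16] -> [-16, 5, 32] -> [32, 5, -16] -> [-32, -5, 16]
  [-4, 37, -33, -41, 3] -> [-6, 35, -35, -43, 1] -> [-6, 35, -35] -> [-9, 32, -38] -> [-38, 32, -9] -> [32, -9, -38] -> [-32, 9, 38]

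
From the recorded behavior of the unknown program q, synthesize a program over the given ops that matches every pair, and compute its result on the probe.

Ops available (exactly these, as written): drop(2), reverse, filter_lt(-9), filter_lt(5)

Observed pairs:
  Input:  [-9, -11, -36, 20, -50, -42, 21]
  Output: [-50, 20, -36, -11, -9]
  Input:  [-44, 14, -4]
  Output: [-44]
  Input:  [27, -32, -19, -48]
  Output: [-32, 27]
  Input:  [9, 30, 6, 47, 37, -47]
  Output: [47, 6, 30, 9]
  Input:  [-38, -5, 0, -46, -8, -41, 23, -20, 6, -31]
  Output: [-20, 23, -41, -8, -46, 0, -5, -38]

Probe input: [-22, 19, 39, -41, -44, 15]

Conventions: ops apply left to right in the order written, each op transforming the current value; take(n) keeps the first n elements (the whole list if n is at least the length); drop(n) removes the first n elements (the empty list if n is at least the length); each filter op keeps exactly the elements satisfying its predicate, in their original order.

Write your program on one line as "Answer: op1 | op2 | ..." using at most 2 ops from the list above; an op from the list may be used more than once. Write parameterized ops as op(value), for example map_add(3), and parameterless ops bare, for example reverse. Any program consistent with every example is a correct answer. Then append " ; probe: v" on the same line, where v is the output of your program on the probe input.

reverse | drop(2) ; probe: [-41, 39, 19, -22]

Check, running the answer program on each example:
  [-9, -11, -36, 20, -50, -42, 21] -> [21, -42, -50, 20, -36, -11, -9] -> [-50, 20, -36, -11, -9]
  [-44, 14, -4] -> [-4, 14, -44] -> [-44]
  [27, -32, -19, -48] -> [-48, -19, -32, 27] -> [-32, 27]
  [9, 30, 6, 47, 37, -47] -> [-47, 37, 47, 6, 30, 9] -> [47, 6, 30, 9]
  [-38, -5, 0, -46, -8, -41, 23, -20, 6, -31] -> [-31, 6, -20, 23, -41, -8, -46, 0, -5, -38] -> [-20, 23, -41, -8, -46, 0, -5, -38]
  probe: [-22, 19, 39, -41, -44, 15] -> [15, -44, -41, 39, 19, -22] -> [-41, 39, 19, -22]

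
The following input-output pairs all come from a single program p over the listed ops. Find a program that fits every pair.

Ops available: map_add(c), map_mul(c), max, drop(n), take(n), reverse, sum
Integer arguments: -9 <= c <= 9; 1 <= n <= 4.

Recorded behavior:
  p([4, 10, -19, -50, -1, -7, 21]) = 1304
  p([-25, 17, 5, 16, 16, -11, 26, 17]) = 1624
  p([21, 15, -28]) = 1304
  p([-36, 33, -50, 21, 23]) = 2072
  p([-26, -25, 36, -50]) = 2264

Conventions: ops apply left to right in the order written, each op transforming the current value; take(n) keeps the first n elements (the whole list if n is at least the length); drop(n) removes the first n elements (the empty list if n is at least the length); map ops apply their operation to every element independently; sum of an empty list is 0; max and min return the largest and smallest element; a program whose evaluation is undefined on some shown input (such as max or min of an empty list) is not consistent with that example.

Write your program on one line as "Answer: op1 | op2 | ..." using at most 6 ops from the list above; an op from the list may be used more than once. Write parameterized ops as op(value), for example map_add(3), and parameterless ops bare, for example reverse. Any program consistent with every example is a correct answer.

map_mul(-4) | map_mul(2) | map_add(5) | map_mul(-8) | max

Check, running the answer program on each example:
  [4, 10, -19, -50, -1, -7, 21] -> [-16, -40, 76, 200, 4, 28, -84] -> [-32, -80, 152, 400, 8, 56, -168] -> [-27, -75, 157, 405, 13, 61, -163] -> [216, 600, -1256, -3240, -104, -488, 1304] -> 1304
  [-25, 17, 5, 16, 16, -11, 26, 17] -> [100, -68, -20, -64, -64, 44, -104, -68] -> [200, -136, -40, -128, -128, 88, -208, -136] -> [205, -131, -35, -123, -123, 93, -203, -131] -> [-1640, 1048, 280, 984, 984, -744, 1624, 1048] -> 1624
  [21, 15, -28] -> [-84, -60, 112] -> [-168, -120, 224] -> [-163, -115, 229] -> [1304, 920, -1832] -> 1304
  [-36, 33, -50, 21, 23] -> [144, -132, 200, -84, -92] -> [288, -264, 400, -168, -184] -> [293, -259, 405, -163, -179] -> [-2344, 2072, -3240, 1304, 1432] -> 2072
  [-26, -25, 36, -50] -> [104, 100, -144, 200] -> [208, 200, -288, 400] -> [213, 205, -283, 405] -> [-1704, -1640, 2264, -3240] -> 2264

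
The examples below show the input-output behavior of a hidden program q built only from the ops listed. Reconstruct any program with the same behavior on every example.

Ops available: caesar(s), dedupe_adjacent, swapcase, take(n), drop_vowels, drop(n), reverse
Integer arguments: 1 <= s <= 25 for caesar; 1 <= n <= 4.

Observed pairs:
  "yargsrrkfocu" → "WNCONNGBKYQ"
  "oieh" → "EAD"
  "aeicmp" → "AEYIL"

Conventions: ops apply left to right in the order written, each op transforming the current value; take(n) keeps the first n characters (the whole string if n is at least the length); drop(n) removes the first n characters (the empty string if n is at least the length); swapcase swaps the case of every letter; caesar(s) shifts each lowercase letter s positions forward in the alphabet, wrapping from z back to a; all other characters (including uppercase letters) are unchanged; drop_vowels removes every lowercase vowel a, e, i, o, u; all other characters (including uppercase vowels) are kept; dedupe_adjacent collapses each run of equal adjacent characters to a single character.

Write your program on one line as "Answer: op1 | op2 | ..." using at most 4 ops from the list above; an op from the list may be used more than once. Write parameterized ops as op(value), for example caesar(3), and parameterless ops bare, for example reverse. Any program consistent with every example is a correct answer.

caesar(22) | drop(1) | swapcase

Check, running the answer program on each example:
  "yargsrrkfocu" -> "uwnconngbkyq" -> "wnconngbkyq" -> "WNCONNGBKYQ"
  "oieh" -> "kead" -> "ead" -> "EAD"
  "aeicmp" -> "waeyil" -> "aeyil" -> "AEYIL"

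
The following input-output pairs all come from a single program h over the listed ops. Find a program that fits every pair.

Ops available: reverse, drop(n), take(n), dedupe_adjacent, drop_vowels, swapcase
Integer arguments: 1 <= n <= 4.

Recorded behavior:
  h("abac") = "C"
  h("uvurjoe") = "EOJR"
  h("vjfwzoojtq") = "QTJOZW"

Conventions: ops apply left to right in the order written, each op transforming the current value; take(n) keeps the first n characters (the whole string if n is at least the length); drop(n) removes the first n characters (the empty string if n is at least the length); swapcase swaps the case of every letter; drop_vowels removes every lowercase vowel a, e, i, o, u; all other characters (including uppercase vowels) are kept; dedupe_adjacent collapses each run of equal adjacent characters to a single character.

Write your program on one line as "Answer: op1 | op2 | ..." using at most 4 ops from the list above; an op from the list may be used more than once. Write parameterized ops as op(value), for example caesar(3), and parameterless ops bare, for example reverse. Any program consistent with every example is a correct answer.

swapcase | drop(3) | dedupe_adjacent | reverse

Check, running the answer program on each example:
  "abac" -> "ABAC" -> "C" -> "C" -> "C"
  "uvurjoe" -> "UVURJOE" -> "RJOE" -> "RJOE" -> "EOJR"
  "vjfwzoojtq" -> "VJFWZOOJTQ" -> "WZOOJTQ" -> "WZOJTQ" -> "QTJOZW"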